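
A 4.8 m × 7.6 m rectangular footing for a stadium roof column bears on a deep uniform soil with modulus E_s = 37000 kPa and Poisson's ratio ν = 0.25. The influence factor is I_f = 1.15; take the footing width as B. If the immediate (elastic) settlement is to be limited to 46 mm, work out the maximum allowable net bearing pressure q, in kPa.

q ≈ 329 kPa

S_e = q·B·(1−ν²)/E_s · I_f  ⇒  q = S_e·E_s / (B·(1−ν²)·I_f).
q = 0.046 × 37000 / (4.8 × 0.9375 × 1.15) = 328.9 kPa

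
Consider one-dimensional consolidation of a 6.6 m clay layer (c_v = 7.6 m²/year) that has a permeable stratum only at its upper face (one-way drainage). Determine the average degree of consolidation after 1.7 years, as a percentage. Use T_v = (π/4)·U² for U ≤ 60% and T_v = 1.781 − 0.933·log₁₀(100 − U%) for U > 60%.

Drainage path length: H_d = H = 6.6 m (single drainage).
T_v = c_v·t/H_d² = 7.6×1.7/6.6² = 0.2966.
T_v = 0.2966 corresponds to the U > 60% branch:
U = 1 − 10^((1.781 − T_v)/0.933)/100 = 0.6101

U ≈ 61 %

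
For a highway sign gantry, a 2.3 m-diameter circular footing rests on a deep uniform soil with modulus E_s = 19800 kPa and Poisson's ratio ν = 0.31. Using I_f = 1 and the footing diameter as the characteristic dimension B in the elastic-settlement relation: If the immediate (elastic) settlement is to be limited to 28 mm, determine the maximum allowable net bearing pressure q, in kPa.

S_e = q·B·(1−ν²)/E_s · I_f  ⇒  q = S_e·E_s / (B·(1−ν²)·I_f).
q = 0.028 × 19800 / (2.3 × 0.9039 × 1) = 266.7 kPa

q ≈ 267 kPa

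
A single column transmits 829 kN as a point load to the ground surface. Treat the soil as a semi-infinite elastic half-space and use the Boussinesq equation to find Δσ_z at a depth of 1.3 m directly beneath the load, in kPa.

Δσ_z ≈ 234 kPa

Boussinesq vertical stress below a point load on an elastic half-space:
Δσ_z = 3P/(2πz²) · [1 + (r/z)²]^(−5/2)
r/z = 0/1.3 = 0; [1+(r/z)²]^(−5/2) = 1.
Δσ_z = 3×829/(2π×1.3²) × 1 = 234.21 × 1 = 234.2 kPa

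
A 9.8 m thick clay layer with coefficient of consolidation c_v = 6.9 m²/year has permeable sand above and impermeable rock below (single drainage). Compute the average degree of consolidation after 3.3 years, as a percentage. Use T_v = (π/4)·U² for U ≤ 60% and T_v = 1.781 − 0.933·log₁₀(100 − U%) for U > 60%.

U ≈ 54.9 %

Drainage path length: H_d = H = 9.8 m (single drainage).
T_v = c_v·t/H_d² = 6.9×3.3/9.8² = 0.23709.
T_v = 0.23709 corresponds to the U ≤ 60% branch:
U = √(4T_v/π) = 0.5494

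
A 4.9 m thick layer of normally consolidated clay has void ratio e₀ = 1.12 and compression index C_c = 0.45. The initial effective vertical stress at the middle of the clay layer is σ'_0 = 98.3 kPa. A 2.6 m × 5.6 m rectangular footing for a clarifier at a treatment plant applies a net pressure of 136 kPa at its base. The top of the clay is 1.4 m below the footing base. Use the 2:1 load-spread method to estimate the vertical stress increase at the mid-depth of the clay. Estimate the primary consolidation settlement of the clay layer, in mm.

Mid-depth of clay below the footing base: z = 1.4 + 4.9/2 = 3.85 m.
Stress increase at mid-clay by the 2:1 spreading method:
Δσ = qBL/((B+z)(L+z)) = 136×2.6×5.6/((2.6+3.85)(5.6+3.85)) = 32.487 kPa
Final effective stress: σ'_f = σ'_0 + Δσ = 98.3 + 32.487 = 130.79 kPa.
Normally consolidated clay, so the full stress increment lies on the virgin compression line:
S_c = C_c·H/(1+e₀)·log₁₀(σ'_f/σ'_0) = 0.45×4.9/(1+1.12)×log₁₀(130.79/98.3)
    = 1.0401 × 0.12402 = 0.129 m

S_c ≈ 129 mm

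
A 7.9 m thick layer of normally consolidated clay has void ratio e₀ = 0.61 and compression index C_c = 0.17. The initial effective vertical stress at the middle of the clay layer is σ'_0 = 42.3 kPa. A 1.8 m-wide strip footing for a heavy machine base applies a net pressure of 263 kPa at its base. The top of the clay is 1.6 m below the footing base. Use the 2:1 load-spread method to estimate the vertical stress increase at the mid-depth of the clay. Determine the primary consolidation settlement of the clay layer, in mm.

Mid-depth of clay below the footing base: z = 1.6 + 7.9/2 = 5.55 m.
Stress increase at mid-clay by the 2:1 spreading method:
Δσ = qB/(B+z) = 263×1.8/(1.8+5.55) = 64.408 kPa
Final effective stress: σ'_f = σ'_0 + Δσ = 42.3 + 64.408 = 106.71 kPa.
Normally consolidated clay, so the full stress increment lies on the virgin compression line:
S_c = C_c·H/(1+e₀)·log₁₀(σ'_f/σ'_0) = 0.17×7.9/(1+0.61)×log₁₀(106.71/42.3)
    = 0.83416 × 0.40186 = 0.3352 m

S_c ≈ 335 mm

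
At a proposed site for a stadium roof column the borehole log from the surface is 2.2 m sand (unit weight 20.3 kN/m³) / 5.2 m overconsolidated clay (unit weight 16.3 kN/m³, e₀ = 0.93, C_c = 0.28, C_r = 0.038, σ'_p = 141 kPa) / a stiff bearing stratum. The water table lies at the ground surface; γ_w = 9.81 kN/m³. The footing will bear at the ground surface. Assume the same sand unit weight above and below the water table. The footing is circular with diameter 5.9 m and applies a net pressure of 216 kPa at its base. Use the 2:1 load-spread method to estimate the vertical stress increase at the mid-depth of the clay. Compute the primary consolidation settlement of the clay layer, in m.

Mid-depth of clay below the ground surface: z = 2.2 + 5.2/2 = 4.8 m.
Total vertical stress at mid-clay: σ_v = 20.3×2.2 + 16.3×2.6 = 87.04 kPa.
Pore pressure: u = 9.81×(4.8 − 0) = 47.088 kPa.
Initial effective stress: σ'_0 = σ_v − u = 87.04 − 47.088 = 39.952 kPa.
Stress increase at mid-clay by the 2:1 spreading method:
Δσ ≈ qD²/(D+z)² = 216×5.9²/(5.9+4.8)² = 65.674 kPa
Final effective stress: σ'_f = 39.952 + 65.674 = 105.63 kPa.
σ'_f = 105.63 ≤ σ'_p = 141 kPa, so the clay remains overconsolidated and only the recompression index applies:
S_c = C_r·H/(1+e₀)·log₁₀(σ'_f/σ'_0) = 0.038×5.2/1.93×log₁₀(105.63/39.952)
    = 0.10238 × 0.42225 = 0.04323 m

S_c ≈ 0.0432 m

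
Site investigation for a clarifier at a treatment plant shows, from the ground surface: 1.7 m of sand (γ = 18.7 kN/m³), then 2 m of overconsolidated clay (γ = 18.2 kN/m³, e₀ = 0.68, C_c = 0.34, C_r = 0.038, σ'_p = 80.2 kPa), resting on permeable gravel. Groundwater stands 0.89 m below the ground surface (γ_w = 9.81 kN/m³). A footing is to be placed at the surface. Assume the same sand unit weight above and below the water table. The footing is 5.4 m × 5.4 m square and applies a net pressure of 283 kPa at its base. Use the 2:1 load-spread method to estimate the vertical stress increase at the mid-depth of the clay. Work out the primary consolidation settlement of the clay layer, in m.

S_c ≈ 0.137 m

Mid-depth of clay below the ground surface: z = 1.7 + 2/2 = 2.7 m.
Total vertical stress at mid-clay: σ_v = 18.7×1.7 + 18.2×1 = 49.99 kPa.
Pore pressure: u = 9.81×(2.7 − 0.89) = 17.756 kPa.
Initial effective stress: σ'_0 = σ_v − u = 49.99 − 17.756 = 32.234 kPa.
Stress increase at mid-clay by the 2:1 spreading method:
Δσ = qBL/((B+z)(L+z)) = 283×5.4×5.4/((5.4+2.7)(5.4+2.7)) = 125.78 kPa
Final effective stress: σ'_f = 32.234 + 125.78 = 158.01 kPa.
σ'_f = 158.01 > σ'_p = 80.2 kPa, so the stress path crosses the preconsolidation pressure — recompression up to σ'_p, then virgin compression beyond:
S_c = H/(1+e₀)·[C_r·log₁₀(σ'_p/σ'_0) + C_c·log₁₀(σ'_f/σ'_p)]
    = 2/1.68 × [0.038×log₁₀(80.2/32.234) + 0.34×log₁₀(158.01/80.2)]
    = 1.1905 × [0.015043 + 0.10013] = 0.1371 m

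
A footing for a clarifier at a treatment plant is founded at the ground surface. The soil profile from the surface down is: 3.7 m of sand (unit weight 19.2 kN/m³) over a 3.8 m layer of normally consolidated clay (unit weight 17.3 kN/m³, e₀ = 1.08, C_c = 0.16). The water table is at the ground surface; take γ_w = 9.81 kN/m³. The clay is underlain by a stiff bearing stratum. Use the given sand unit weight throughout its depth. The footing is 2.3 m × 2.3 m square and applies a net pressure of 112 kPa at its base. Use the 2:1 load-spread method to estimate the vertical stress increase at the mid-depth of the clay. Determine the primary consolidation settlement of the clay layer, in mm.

Mid-depth of clay below the ground surface: z = 3.7 + 3.8/2 = 5.6 m.
Total vertical stress at mid-clay: σ_v = 19.2×3.7 + 17.3×1.9 = 103.91 kPa.
Pore pressure: u = 9.81×(5.6 − 0) = 54.936 kPa.
Initial effective stress: σ'_0 = σ_v − u = 103.91 − 54.936 = 48.974 kPa.
Stress increase at mid-clay by the 2:1 spreading method:
Δσ = qBL/((B+z)(L+z)) = 112×2.3×2.3/((2.3+5.6)(2.3+5.6)) = 9.4934 kPa
Final effective stress: σ'_f = σ'_0 + Δσ = 48.974 + 9.4934 = 58.467 kPa.
Normally consolidated clay, so the full stress increment lies on the virgin compression line:
S_c = C_c·H/(1+e₀)·log₁₀(σ'_f/σ'_0) = 0.16×3.8/(1+1.08)×log₁₀(58.467/48.974)
    = 0.29231 × 0.076945 = 0.02249 m

S_c ≈ 22.5 mm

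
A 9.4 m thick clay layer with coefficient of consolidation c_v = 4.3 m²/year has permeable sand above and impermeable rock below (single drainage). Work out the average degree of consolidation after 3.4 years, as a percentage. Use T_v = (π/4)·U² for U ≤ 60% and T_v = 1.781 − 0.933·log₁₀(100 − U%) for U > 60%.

U ≈ 45.9 %

Drainage path length: H_d = H = 9.4 m (single drainage).
T_v = c_v·t/H_d² = 4.3×3.4/9.4² = 0.16546.
T_v = 0.16546 corresponds to the U ≤ 60% branch:
U = √(4T_v/π) = 0.459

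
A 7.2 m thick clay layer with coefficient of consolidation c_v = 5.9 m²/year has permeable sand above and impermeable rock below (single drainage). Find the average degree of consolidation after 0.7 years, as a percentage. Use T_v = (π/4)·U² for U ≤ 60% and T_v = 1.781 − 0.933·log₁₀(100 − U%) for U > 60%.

Drainage path length: H_d = H = 7.2 m (single drainage).
T_v = c_v·t/H_d² = 5.9×0.7/7.2² = 0.079668.
T_v = 0.079668 corresponds to the U ≤ 60% branch:
U = √(4T_v/π) = 0.3185

U ≈ 31.8 %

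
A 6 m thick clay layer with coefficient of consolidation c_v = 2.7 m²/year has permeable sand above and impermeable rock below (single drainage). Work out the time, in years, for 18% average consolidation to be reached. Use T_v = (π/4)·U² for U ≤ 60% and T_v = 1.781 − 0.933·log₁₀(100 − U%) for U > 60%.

t ≈ 0.339 years

Drainage path length: H_d = H = 6 m (single drainage).
U ≤ 60%: T_v = (π/4)·U² = (π/4)×0.18² = 0.025447.
t = T_v·H_d²/c_v = 0.025447×6²/2.7 = 0.3393 years.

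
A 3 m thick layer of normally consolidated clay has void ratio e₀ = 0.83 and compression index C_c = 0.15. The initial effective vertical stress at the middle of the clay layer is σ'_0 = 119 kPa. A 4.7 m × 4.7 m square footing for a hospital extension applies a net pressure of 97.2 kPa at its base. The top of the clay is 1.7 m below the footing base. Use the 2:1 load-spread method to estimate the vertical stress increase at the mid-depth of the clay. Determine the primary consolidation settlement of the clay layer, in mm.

S_c ≈ 27.1 mm

Mid-depth of clay below the footing base: z = 1.7 + 3/2 = 3.2 m.
Stress increase at mid-clay by the 2:1 spreading method:
Δσ = qBL/((B+z)(L+z)) = 97.2×4.7×4.7/((4.7+3.2)(4.7+3.2)) = 34.404 kPa
Final effective stress: σ'_f = σ'_0 + Δσ = 119 + 34.404 = 153.4 kPa.
Normally consolidated clay, so the full stress increment lies on the virgin compression line:
S_c = C_c·H/(1+e₀)·log₁₀(σ'_f/σ'_0) = 0.15×3/(1+0.83)×log₁₀(153.4/119)
    = 0.2459 × 0.11028 = 0.02712 m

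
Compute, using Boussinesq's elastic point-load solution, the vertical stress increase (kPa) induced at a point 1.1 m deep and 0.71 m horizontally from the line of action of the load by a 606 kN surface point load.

Boussinesq vertical stress below a point load on an elastic half-space:
Δσ_z = 3P/(2πz²) · [1 + (r/z)²]^(−5/2)
r/z = 0.71/1.1 = 0.64545; [1+(r/z)²]^(−5/2) = 0.41867.
Δσ_z = 3×606/(2π×1.1²) × 0.41867 = 239.13 × 0.41867 = 100.1 kPa

Δσ_z ≈ 100 kPa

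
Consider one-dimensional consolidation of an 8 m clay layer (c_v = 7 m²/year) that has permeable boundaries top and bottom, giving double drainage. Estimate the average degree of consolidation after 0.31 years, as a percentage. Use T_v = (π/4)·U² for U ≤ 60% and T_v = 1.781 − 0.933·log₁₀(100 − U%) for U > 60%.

Drainage path length: H_d = H/2 = 4 m (double drainage).
T_v = c_v·t/H_d² = 7×0.31/4² = 0.13562.
T_v = 0.13562 corresponds to the U ≤ 60% branch:
U = √(4T_v/π) = 0.4155

U ≈ 41.6 %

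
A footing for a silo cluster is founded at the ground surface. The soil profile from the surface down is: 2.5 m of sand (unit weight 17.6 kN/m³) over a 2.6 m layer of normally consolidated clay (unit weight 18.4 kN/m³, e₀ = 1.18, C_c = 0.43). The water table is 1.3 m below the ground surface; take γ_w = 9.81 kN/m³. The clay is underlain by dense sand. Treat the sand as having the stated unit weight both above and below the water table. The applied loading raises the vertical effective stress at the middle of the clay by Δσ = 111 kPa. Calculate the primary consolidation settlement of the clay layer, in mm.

Mid-depth of clay below the ground surface: z = 2.5 + 2.6/2 = 3.8 m.
Total vertical stress at mid-clay: σ_v = 17.6×2.5 + 18.4×1.3 = 67.92 kPa.
Pore pressure: u = 9.81×(3.8 − 1.3) = 24.525 kPa.
Initial effective stress: σ'_0 = σ_v − u = 67.92 − 24.525 = 43.395 kPa.
Final effective stress: σ'_f = σ'_0 + Δσ = 43.395 + 111 = 154.4 kPa.
Normally consolidated clay, so the full stress increment lies on the virgin compression line:
S_c = C_c·H/(1+e₀)·log₁₀(σ'_f/σ'_0) = 0.43×2.6/(1+1.18)×log₁₀(154.4/43.395)
    = 0.51284 × 0.55121 = 0.2827 m

S_c ≈ 283 mm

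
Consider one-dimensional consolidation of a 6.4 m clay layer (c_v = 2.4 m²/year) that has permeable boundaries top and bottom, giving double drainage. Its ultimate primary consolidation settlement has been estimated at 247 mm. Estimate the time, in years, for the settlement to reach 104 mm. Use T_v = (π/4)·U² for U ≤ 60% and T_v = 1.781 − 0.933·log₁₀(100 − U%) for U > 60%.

Drainage path length: H_d = H/2 = 3.2 m (double drainage).
U = S(t)/S_ult = 104/247 = 0.4211.
U ≤ 60%: T_v = (π/4)·U² = (π/4)×0.42105² = 0.13924.
t = T_v·H_d²/c_v = 0.13924×3.2²/2.4 = 0.5941 years.

t ≈ 0.594 years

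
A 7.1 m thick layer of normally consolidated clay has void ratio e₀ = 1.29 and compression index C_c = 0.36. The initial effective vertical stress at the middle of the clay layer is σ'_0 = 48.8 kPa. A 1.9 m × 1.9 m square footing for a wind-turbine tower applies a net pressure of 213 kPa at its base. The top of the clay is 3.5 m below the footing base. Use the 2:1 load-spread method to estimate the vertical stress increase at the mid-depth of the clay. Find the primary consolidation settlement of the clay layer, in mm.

Mid-depth of clay below the footing base: z = 3.5 + 7.1/2 = 7.05 m.
Stress increase at mid-clay by the 2:1 spreading method:
Δσ = qBL/((B+z)(L+z)) = 213×1.9×1.9/((1.9+7.05)(1.9+7.05)) = 9.5993 kPa
Final effective stress: σ'_f = σ'_0 + Δσ = 48.8 + 9.5993 = 58.399 kPa.
Normally consolidated clay, so the full stress increment lies on the virgin compression line:
S_c = C_c·H/(1+e₀)·log₁₀(σ'_f/σ'_0) = 0.36×7.1/(1+1.29)×log₁₀(58.399/48.8)
    = 1.1162 × 0.077986 = 0.08705 m

S_c ≈ 87 mm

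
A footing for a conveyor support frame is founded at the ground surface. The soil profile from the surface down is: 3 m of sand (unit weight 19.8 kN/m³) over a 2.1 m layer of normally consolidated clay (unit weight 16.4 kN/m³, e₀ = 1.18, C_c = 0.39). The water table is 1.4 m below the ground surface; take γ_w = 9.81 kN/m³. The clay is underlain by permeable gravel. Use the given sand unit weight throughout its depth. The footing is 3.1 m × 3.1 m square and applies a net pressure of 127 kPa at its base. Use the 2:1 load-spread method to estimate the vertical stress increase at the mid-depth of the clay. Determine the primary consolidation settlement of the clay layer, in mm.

Mid-depth of clay below the ground surface: z = 3 + 2.1/2 = 4.05 m.
Total vertical stress at mid-clay: σ_v = 19.8×3 + 16.4×1.05 = 76.62 kPa.
Pore pressure: u = 9.81×(4.05 − 1.4) = 25.997 kPa.
Initial effective stress: σ'_0 = σ_v − u = 76.62 − 25.997 = 50.623 kPa.
Stress increase at mid-clay by the 2:1 spreading method:
Δσ = qBL/((B+z)(L+z)) = 127×3.1×3.1/((3.1+4.05)(3.1+4.05)) = 23.873 kPa
Final effective stress: σ'_f = σ'_0 + Δσ = 50.623 + 23.873 = 74.496 kPa.
Normally consolidated clay, so the full stress increment lies on the virgin compression line:
S_c = C_c·H/(1+e₀)·log₁₀(σ'_f/σ'_0) = 0.39×2.1/(1+1.18)×log₁₀(74.496/50.623)
    = 0.37569 × 0.16779 = 0.06304 m

S_c ≈ 63 mm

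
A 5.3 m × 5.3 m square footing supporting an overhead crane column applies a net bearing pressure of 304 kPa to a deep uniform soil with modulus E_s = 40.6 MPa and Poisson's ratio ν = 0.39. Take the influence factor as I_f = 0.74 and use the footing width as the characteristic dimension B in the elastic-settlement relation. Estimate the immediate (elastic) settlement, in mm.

S_e ≈ 24.9 mm

Immediate (elastic) settlement: S_e = q·B·(1−ν²)/E_s · I_f.
E_s = 40.6 MPa = 40600 kPa.
S_e = 304 × 5.3 × (1 − 0.39²) / 40600 × 0.74
    = 304 × 5.3 × 0.8479 / 40600 × 0.74
    = 0.0249 m = 24.9 mm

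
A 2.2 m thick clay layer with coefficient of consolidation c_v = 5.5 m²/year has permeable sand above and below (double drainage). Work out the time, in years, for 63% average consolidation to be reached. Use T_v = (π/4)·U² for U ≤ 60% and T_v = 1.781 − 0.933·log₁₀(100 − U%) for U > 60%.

t ≈ 0.0699 years

Drainage path length: H_d = H/2 = 1.1 m (double drainage).
U > 60%: T_v = 1.781 − 0.933·log₁₀(100 − 63) = 0.31787.
t = T_v·H_d²/c_v = 0.31787×1.1²/5.5 = 0.06993 years.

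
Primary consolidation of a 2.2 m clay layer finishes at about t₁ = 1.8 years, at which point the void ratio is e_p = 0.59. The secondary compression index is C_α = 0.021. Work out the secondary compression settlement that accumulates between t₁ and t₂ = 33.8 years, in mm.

Secondary compression: S_s = C_α·H/(1+e_p)·log₁₀(t₂/t₁)
S_s = 0.021×2.2/(1+0.59)×log₁₀(33.8/1.8)
    = 0.02906 × 1.274 = 0.03701 m

S_s ≈ 37 mm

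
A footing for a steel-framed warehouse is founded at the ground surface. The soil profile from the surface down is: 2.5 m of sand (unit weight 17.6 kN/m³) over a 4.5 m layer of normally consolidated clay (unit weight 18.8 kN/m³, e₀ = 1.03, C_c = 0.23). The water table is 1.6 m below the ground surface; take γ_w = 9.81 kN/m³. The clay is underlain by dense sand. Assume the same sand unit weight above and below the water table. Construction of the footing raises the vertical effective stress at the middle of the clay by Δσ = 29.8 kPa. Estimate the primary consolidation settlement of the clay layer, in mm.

S_c ≈ 95.3 mm

Mid-depth of clay below the ground surface: z = 2.5 + 4.5/2 = 4.75 m.
Total vertical stress at mid-clay: σ_v = 17.6×2.5 + 18.8×2.25 = 86.3 kPa.
Pore pressure: u = 9.81×(4.75 − 1.6) = 30.902 kPa.
Initial effective stress: σ'_0 = σ_v − u = 86.3 − 30.902 = 55.398 kPa.
Final effective stress: σ'_f = σ'_0 + Δσ = 55.398 + 29.8 = 85.198 kPa.
Normally consolidated clay, so the full stress increment lies on the virgin compression line:
S_c = C_c·H/(1+e₀)·log₁₀(σ'_f/σ'_0) = 0.23×4.5/(1+1.03)×log₁₀(85.198/55.398)
    = 0.50985 × 0.18694 = 0.09531 m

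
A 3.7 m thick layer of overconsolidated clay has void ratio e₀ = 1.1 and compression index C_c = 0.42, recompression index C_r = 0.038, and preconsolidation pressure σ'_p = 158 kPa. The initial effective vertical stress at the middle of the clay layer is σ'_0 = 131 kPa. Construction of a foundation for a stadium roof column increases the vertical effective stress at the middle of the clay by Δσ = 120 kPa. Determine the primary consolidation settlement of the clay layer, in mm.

Final effective stress: σ'_f = 131 + 120 = 251 kPa.
σ'_f = 251 > σ'_p = 158 kPa, so the stress path crosses the preconsolidation pressure — recompression up to σ'_p, then virgin compression beyond:
S_c = H/(1+e₀)·[C_r·log₁₀(σ'_p/σ'_0) + C_c·log₁₀(σ'_f/σ'_p)]
    = 3.7/2.1 × [0.038×log₁₀(158/131) + 0.42×log₁₀(251/158)]
    = 1.7619 × [0.0030927 + 0.084427] = 0.1542 m

S_c ≈ 154 mm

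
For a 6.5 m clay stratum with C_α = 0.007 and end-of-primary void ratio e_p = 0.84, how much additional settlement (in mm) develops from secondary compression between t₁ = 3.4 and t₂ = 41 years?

S_s ≈ 26.7 mm

Secondary compression: S_s = C_α·H/(1+e_p)·log₁₀(t₂/t₁)
S_s = 0.007×6.5/(1+0.84)×log₁₀(41/3.4)
    = 0.02473 × 1.081 = 0.02674 m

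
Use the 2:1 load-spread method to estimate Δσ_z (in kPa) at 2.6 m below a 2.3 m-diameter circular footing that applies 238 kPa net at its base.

By the 2:1 method the load spreads at 1 horizontal : 2 vertical, so at depth z the loaded area has grown by z in each plan dimension:
Δσ ≈ qD²/(D+z)² = 238×2.3²/(2.3+2.6)² = 52.437 kPa

Δσ_z ≈ 52.4 kPa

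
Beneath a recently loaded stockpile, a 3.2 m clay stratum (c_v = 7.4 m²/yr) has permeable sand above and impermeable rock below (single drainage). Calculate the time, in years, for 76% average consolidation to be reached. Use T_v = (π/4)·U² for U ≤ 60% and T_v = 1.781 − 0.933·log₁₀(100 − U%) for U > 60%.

Drainage path length: H_d = H = 3.2 m (single drainage).
U > 60%: T_v = 1.781 − 0.933·log₁₀(100 − 76) = 0.49326.
t = T_v·H_d²/c_v = 0.49326×3.2²/7.4 = 0.6826 years.

t ≈ 0.683 years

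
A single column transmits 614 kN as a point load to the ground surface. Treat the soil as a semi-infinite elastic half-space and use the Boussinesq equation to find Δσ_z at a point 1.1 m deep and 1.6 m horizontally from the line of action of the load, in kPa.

Δσ_z ≈ 14.1 kPa

Boussinesq vertical stress below a point load on an elastic half-space:
Δσ_z = 3P/(2πz²) · [1 + (r/z)²]^(−5/2)
r/z = 1.6/1.1 = 1.4545; [1+(r/z)²]^(−5/2) = 0.058359.
Δσ_z = 3×614/(2π×1.1²) × 0.058359 = 242.28 × 0.058359 = 14.14 kPa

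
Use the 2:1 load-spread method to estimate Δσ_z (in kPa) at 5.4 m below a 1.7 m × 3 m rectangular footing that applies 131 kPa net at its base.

Δσ_z ≈ 11.2 kPa

By the 2:1 method the load spreads at 1 horizontal : 2 vertical, so at depth z the loaded area has grown by z in each plan dimension:
Δσ = qBL/((B+z)(L+z)) = 131×1.7×3/((1.7+5.4)(3+5.4)) = 11.202 kPa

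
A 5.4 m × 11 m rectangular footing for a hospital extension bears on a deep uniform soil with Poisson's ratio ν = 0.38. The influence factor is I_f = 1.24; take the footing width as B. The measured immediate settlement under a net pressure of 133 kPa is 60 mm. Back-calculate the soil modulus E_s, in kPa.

S_e = q·B·(1−ν²)/E_s · I_f  ⇒  E_s = q·B·(1−ν²)·I_f / S_e.
E_s = 133 × 5.4 × 0.8556 × 1.24 / 0.06 = 12700 kPa

E_s ≈ 12700 kPa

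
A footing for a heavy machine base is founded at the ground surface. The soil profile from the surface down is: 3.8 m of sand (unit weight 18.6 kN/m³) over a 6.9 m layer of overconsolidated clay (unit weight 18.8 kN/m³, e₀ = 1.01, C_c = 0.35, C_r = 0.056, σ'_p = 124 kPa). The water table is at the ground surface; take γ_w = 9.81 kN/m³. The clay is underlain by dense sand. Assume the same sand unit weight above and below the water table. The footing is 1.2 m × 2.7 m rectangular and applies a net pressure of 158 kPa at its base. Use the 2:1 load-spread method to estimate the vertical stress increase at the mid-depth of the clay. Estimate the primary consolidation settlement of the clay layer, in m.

S_c ≈ 0.00754 m

Mid-depth of clay below the ground surface: z = 3.8 + 6.9/2 = 7.25 m.
Total vertical stress at mid-clay: σ_v = 18.6×3.8 + 18.8×3.45 = 135.54 kPa.
Pore pressure: u = 9.81×(7.25 − 0) = 71.123 kPa.
Initial effective stress: σ'_0 = σ_v − u = 135.54 − 71.123 = 64.417 kPa.
Stress increase at mid-clay by the 2:1 spreading method:
Δσ = qBL/((B+z)(L+z)) = 158×1.2×2.7/((1.2+7.25)(2.7+7.25)) = 6.0887 kPa
Final effective stress: σ'_f = 64.417 + 6.0887 = 70.506 kPa.
σ'_f = 70.506 ≤ σ'_p = 124 kPa, so the clay remains overconsolidated and only the recompression index applies:
S_c = C_r·H/(1+e₀)·log₁₀(σ'_f/σ'_0) = 0.056×6.9/2.01×log₁₀(70.506/64.417)
    = 0.19224 × 0.039226 = 0.007541 m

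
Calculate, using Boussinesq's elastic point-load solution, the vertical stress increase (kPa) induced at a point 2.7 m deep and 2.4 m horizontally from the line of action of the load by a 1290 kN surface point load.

Δσ_z ≈ 19.7 kPa

Boussinesq vertical stress below a point load on an elastic half-space:
Δσ_z = 3P/(2πz²) · [1 + (r/z)²]^(−5/2)
r/z = 2.4/2.7 = 0.88889; [1+(r/z)²]^(−5/2) = 0.23323.
Δσ_z = 3×1290/(2π×2.7²) × 0.23323 = 84.49 × 0.23323 = 19.71 kPa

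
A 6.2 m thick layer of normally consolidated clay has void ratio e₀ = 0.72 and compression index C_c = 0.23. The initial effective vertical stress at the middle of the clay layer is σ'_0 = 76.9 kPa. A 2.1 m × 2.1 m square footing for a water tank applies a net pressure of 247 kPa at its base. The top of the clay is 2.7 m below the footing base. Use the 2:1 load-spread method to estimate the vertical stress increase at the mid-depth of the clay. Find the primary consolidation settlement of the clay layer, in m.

S_c ≈ 0.0736 m

Mid-depth of clay below the footing base: z = 2.7 + 6.2/2 = 5.8 m.
Stress increase at mid-clay by the 2:1 spreading method:
Δσ = qBL/((B+z)(L+z)) = 247×2.1×2.1/((2.1+5.8)(2.1+5.8)) = 17.453 kPa
Final effective stress: σ'_f = σ'_0 + Δσ = 76.9 + 17.453 = 94.353 kPa.
Normally consolidated clay, so the full stress increment lies on the virgin compression line:
S_c = C_c·H/(1+e₀)·log₁₀(σ'_f/σ'_0) = 0.23×6.2/(1+0.72)×log₁₀(94.353/76.9)
    = 0.82907 × 0.088829 = 0.07365 m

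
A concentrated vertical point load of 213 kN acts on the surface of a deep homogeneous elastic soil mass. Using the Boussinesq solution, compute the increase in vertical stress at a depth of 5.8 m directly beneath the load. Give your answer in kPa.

Boussinesq vertical stress below a point load on an elastic half-space:
Δσ_z = 3P/(2πz²) · [1 + (r/z)²]^(−5/2)
r/z = 0/5.8 = 0; [1+(r/z)²]^(−5/2) = 1.
Δσ_z = 3×213/(2π×5.8²) × 1 = 3.0232 × 1 = 3.023 kPa

Δσ_z ≈ 3.02 kPa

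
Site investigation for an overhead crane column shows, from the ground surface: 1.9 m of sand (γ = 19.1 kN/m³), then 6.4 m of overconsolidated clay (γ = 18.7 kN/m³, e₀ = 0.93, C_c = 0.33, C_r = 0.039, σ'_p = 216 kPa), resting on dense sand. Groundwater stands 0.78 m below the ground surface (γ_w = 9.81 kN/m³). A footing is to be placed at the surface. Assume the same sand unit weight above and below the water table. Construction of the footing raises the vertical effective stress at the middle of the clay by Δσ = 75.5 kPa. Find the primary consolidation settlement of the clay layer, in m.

Mid-depth of clay below the ground surface: z = 1.9 + 6.4/2 = 5.1 m.
Total vertical stress at mid-clay: σ_v = 19.1×1.9 + 18.7×3.2 = 96.13 kPa.
Pore pressure: u = 9.81×(5.1 − 0.78) = 42.379 kPa.
Initial effective stress: σ'_0 = σ_v − u = 96.13 − 42.379 = 53.751 kPa.
Final effective stress: σ'_f = 53.751 + 75.5 = 129.25 kPa.
σ'_f = 129.25 ≤ σ'_p = 216 kPa, so the clay remains overconsolidated and only the recompression index applies:
S_c = C_r·H/(1+e₀)·log₁₀(σ'_f/σ'_0) = 0.039×6.4/1.93×log₁₀(129.25/53.751)
    = 0.12933 × 0.38104 = 0.04928 m

S_c ≈ 0.0493 m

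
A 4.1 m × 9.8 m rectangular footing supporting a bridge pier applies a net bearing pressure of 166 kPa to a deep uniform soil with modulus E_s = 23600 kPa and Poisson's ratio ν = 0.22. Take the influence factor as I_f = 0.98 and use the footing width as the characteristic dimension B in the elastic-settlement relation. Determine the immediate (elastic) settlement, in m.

S_e ≈ 0.0269 m

Immediate (elastic) settlement: S_e = q·B·(1−ν²)/E_s · I_f.
S_e = 166 × 4.1 × (1 − 0.22²) / 23600 × 0.98
    = 166 × 4.1 × 0.9516 / 23600 × 0.98
    = 0.02689 m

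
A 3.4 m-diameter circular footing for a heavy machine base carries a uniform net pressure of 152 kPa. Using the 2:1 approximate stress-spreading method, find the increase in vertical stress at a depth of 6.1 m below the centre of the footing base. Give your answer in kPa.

Δσ_z ≈ 19.5 kPa

By the 2:1 method the load spreads at 1 horizontal : 2 vertical, so at depth z the loaded area has grown by z in each plan dimension:
Δσ ≈ qD²/(D+z)² = 152×3.4²/(3.4+6.1)² = 19.469 kPa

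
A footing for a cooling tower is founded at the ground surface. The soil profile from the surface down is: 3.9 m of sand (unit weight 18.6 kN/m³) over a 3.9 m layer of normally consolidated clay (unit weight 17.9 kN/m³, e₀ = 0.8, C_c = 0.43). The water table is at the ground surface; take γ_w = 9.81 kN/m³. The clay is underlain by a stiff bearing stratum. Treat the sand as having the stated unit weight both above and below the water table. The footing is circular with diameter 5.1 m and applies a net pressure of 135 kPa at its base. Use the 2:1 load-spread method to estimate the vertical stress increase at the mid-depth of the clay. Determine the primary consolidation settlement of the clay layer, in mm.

S_c ≈ 186 mm

Mid-depth of clay below the ground surface: z = 3.9 + 3.9/2 = 5.85 m.
Total vertical stress at mid-clay: σ_v = 18.6×3.9 + 17.9×1.95 = 107.44 kPa.
Pore pressure: u = 9.81×(5.85 − 0) = 57.389 kPa.
Initial effective stress: σ'_0 = σ_v − u = 107.44 − 57.389 = 50.051 kPa.
Stress increase at mid-clay by the 2:1 spreading method:
Δσ ≈ qD²/(D+z)² = 135×5.1²/(5.1+5.85)² = 29.285 kPa
Final effective stress: σ'_f = σ'_0 + Δσ = 50.051 + 29.285 = 79.336 kPa.
Normally consolidated clay, so the full stress increment lies on the virgin compression line:
S_c = C_c·H/(1+e₀)·log₁₀(σ'_f/σ'_0) = 0.43×3.9/(1+0.8)×log₁₀(79.336/50.051)
    = 0.93167 × 0.20006 = 0.1864 m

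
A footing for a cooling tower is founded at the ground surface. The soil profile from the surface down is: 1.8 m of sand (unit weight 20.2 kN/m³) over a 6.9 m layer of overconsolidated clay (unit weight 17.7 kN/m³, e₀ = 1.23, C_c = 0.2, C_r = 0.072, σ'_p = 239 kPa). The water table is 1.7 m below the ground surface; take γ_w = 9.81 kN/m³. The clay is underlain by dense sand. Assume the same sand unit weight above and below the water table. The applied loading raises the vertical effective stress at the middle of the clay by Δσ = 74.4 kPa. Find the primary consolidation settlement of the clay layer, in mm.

S_c ≈ 75.8 mm

Mid-depth of clay below the ground surface: z = 1.8 + 6.9/2 = 5.25 m.
Total vertical stress at mid-clay: σ_v = 20.2×1.8 + 17.7×3.45 = 97.425 kPa.
Pore pressure: u = 9.81×(5.25 − 1.7) = 34.825 kPa.
Initial effective stress: σ'_0 = σ_v − u = 97.425 − 34.825 = 62.6 kPa.
Final effective stress: σ'_f = 62.6 + 74.4 = 137 kPa.
σ'_f = 137 ≤ σ'_p = 239 kPa, so the clay remains overconsolidated and only the recompression index applies:
S_c = C_r·H/(1+e₀)·log₁₀(σ'_f/σ'_0) = 0.072×6.9/2.23×log₁₀(137/62.6)
    = 0.22278 × 0.34015 = 0.07578 m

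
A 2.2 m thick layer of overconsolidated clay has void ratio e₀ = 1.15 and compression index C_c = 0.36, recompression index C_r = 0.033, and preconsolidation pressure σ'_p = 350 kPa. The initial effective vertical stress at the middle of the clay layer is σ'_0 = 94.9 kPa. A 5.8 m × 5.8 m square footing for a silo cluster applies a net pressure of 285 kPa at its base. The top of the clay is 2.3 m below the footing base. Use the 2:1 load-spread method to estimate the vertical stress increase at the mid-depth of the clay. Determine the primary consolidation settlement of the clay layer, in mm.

Mid-depth of clay below the footing base: z = 2.3 + 2.2/2 = 3.4 m.
Stress increase at mid-clay by the 2:1 spreading method:
Δσ = qBL/((B+z)(L+z)) = 285×5.8×5.8/((5.8+3.4)(5.8+3.4)) = 113.27 kPa
Final effective stress: σ'_f = 94.9 + 113.27 = 208.17 kPa.
σ'_f = 208.17 ≤ σ'_p = 350 kPa, so the clay remains overconsolidated and only the recompression index applies:
S_c = C_r·H/(1+e₀)·log₁₀(σ'_f/σ'_0) = 0.033×2.2/2.15×log₁₀(208.17/94.9)
    = 0.033769 × 0.34115 = 0.01152 m

S_c ≈ 11.5 mm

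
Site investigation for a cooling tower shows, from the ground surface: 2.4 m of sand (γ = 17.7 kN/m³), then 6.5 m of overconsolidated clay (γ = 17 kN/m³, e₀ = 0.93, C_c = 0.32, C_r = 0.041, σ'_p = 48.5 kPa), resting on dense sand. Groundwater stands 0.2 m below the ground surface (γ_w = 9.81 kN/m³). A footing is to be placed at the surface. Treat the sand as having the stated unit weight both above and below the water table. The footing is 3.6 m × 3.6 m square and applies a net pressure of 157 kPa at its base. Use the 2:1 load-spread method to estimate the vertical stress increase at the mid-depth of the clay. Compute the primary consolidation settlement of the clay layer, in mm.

S_c ≈ 164 mm

Mid-depth of clay below the ground surface: z = 2.4 + 6.5/2 = 5.65 m.
Total vertical stress at mid-clay: σ_v = 17.7×2.4 + 17×3.25 = 97.73 kPa.
Pore pressure: u = 9.81×(5.65 − 0.2) = 53.465 kPa.
Initial effective stress: σ'_0 = σ_v − u = 97.73 − 53.465 = 44.265 kPa.
Stress increase at mid-clay by the 2:1 spreading method:
Δσ = qBL/((B+z)(L+z)) = 157×3.6×3.6/((3.6+5.65)(3.6+5.65)) = 23.781 kPa
Final effective stress: σ'_f = 44.265 + 23.781 = 68.046 kPa.
σ'_f = 68.046 > σ'_p = 48.5 kPa, so the stress path crosses the preconsolidation pressure — recompression up to σ'_p, then virgin compression beyond:
S_c = H/(1+e₀)·[C_r·log₁₀(σ'_p/σ'_0) + C_c·log₁₀(σ'_f/σ'_p)]
    = 6.5/1.93 × [0.041×log₁₀(48.5/44.265) + 0.32×log₁₀(68.046/48.5)]
    = 3.3679 × [0.0016269 + 0.047059] = 0.164 m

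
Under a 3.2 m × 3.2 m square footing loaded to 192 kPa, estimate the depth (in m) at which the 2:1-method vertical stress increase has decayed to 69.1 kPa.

z ≈ 2.13 m

2:1 spreading — at depth z the loaded area has grown by z in each plan dimension:
qB²/(B+z)² = Δσ_z ⇒ z = B(√(q/Δσ_z) − 1) = 3.2×(√(192/69.1) − 1) = 2.134 m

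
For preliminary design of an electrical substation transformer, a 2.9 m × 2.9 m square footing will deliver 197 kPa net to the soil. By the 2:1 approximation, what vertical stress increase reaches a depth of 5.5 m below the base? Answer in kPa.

By the 2:1 method the load spreads at 1 horizontal : 2 vertical, so at depth z the loaded area has grown by z in each plan dimension:
Δσ = qBL/((B+z)(L+z)) = 197×2.9×2.9/((2.9+5.5)(2.9+5.5)) = 23.48 kPa

Δσ_z ≈ 23.5 kPa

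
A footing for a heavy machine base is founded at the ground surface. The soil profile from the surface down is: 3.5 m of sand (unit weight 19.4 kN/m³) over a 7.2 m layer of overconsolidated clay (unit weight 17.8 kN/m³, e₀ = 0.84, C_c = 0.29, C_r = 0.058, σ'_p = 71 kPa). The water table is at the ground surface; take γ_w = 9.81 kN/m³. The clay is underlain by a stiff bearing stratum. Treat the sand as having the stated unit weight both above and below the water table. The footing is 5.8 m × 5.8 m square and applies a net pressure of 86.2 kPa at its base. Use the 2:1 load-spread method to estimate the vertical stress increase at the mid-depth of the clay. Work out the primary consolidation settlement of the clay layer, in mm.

Mid-depth of clay below the ground surface: z = 3.5 + 7.2/2 = 7.1 m.
Total vertical stress at mid-clay: σ_v = 19.4×3.5 + 17.8×3.6 = 131.98 kPa.
Pore pressure: u = 9.81×(7.1 − 0) = 69.651 kPa.
Initial effective stress: σ'_0 = σ_v − u = 131.98 − 69.651 = 62.329 kPa.
Stress increase at mid-clay by the 2:1 spreading method:
Δσ = qBL/((B+z)(L+z)) = 86.2×5.8×5.8/((5.8+7.1)(5.8+7.1)) = 17.425 kPa
Final effective stress: σ'_f = 62.329 + 17.425 = 79.754 kPa.
σ'_f = 79.754 > σ'_p = 71 kPa, so the stress path crosses the preconsolidation pressure — recompression up to σ'_p, then virgin compression beyond:
S_c = H/(1+e₀)·[C_r·log₁₀(σ'_p/σ'_0) + C_c·log₁₀(σ'_f/σ'_p)]
    = 7.2/1.84 × [0.058×log₁₀(71/62.329) + 0.29×log₁₀(79.754/71)]
    = 3.913 × [0.003281 + 0.014643] = 0.07014 m

S_c ≈ 70.1 mm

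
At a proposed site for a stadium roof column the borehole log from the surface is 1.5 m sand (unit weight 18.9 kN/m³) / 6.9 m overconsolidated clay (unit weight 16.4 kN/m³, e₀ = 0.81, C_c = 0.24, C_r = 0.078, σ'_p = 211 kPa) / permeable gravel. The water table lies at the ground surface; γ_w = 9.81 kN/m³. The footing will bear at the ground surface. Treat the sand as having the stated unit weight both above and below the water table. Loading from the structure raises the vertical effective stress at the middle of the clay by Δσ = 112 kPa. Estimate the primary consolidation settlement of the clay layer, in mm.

Mid-depth of clay below the ground surface: z = 1.5 + 6.9/2 = 4.95 m.
Total vertical stress at mid-clay: σ_v = 18.9×1.5 + 16.4×3.45 = 84.93 kPa.
Pore pressure: u = 9.81×(4.95 − 0) = 48.56 kPa.
Initial effective stress: σ'_0 = σ_v − u = 84.93 − 48.56 = 36.37 kPa.
Final effective stress: σ'_f = 36.37 + 112 = 148.37 kPa.
σ'_f = 148.37 ≤ σ'_p = 211 kPa, so the clay remains overconsolidated and only the recompression index applies:
S_c = C_r·H/(1+e₀)·log₁₀(σ'_f/σ'_0) = 0.078×6.9/1.81×log₁₀(148.37/36.37)
    = 0.29735 × 0.6106 = 0.1816 m

S_c ≈ 182 mm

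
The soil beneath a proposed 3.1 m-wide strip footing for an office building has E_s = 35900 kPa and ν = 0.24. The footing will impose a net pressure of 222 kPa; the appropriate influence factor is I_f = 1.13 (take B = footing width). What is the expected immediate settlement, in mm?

Immediate (elastic) settlement: S_e = q·B·(1−ν²)/E_s · I_f.
S_e = 222 × 3.1 × (1 − 0.24²) / 35900 × 1.13
    = 222 × 3.1 × 0.9424 / 35900 × 1.13
    = 0.02041 m = 20.41 mm

S_e ≈ 20.4 mm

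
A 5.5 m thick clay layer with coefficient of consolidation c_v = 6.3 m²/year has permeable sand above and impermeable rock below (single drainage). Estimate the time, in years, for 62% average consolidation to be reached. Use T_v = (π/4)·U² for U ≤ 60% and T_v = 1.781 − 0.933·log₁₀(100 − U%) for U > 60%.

Drainage path length: H_d = H = 5.5 m (single drainage).
U > 60%: T_v = 1.781 − 0.933·log₁₀(100 − 62) = 0.30706.
t = T_v·H_d²/c_v = 0.30706×5.5²/6.3 = 1.474 years.

t ≈ 1.47 years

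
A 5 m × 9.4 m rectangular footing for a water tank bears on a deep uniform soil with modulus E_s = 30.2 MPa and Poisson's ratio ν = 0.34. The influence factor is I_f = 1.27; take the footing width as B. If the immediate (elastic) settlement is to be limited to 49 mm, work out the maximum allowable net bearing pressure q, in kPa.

E_s = 30.2 MPa = 30200 kPa.
S_e = q·B·(1−ν²)/E_s · I_f  ⇒  q = S_e·E_s / (B·(1−ν²)·I_f).
q = 0.049 × 30200 / (5 × 0.8844 × 1.27) = 263.5 kPa

q ≈ 263 kPa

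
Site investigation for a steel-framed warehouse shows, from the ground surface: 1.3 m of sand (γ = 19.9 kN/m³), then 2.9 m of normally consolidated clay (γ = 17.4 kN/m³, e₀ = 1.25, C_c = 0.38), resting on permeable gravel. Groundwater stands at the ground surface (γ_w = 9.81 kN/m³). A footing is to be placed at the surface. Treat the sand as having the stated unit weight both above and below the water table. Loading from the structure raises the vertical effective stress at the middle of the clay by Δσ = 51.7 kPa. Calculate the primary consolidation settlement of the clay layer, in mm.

S_c ≈ 244 mm

Mid-depth of clay below the ground surface: z = 1.3 + 2.9/2 = 2.75 m.
Total vertical stress at mid-clay: σ_v = 19.9×1.3 + 17.4×1.45 = 51.1 kPa.
Pore pressure: u = 9.81×(2.75 − 0) = 26.978 kPa.
Initial effective stress: σ'_0 = σ_v − u = 51.1 − 26.978 = 24.122 kPa.
Final effective stress: σ'_f = σ'_0 + Δσ = 24.122 + 51.7 = 75.822 kPa.
Normally consolidated clay, so the full stress increment lies on the virgin compression line:
S_c = C_c·H/(1+e₀)·log₁₀(σ'_f/σ'_0) = 0.38×2.9/(1+1.25)×log₁₀(75.822/24.122)
    = 0.48978 × 0.49738 = 0.2436 m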